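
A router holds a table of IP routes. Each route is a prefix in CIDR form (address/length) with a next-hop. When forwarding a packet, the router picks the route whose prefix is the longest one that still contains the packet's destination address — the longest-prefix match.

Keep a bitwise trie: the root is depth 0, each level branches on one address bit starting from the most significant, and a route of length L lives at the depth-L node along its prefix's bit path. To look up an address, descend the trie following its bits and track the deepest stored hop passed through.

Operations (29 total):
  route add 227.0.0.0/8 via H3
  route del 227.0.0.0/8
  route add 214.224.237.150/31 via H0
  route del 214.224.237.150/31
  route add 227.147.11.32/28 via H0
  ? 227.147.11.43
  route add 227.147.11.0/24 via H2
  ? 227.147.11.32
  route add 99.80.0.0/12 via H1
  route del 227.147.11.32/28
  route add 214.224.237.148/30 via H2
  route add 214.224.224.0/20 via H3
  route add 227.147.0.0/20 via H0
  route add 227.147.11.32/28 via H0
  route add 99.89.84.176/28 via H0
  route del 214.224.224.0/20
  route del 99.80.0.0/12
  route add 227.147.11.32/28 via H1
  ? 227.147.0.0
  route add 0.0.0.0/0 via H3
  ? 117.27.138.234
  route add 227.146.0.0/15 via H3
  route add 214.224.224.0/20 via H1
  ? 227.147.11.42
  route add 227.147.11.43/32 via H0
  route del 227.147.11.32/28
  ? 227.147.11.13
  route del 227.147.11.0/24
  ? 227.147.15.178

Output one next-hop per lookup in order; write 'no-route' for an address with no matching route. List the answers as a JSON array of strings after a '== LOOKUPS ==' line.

Trace:
  add 227.0.0.0/8 -> H3 at depth 8
  - 227.0.0.0/8 clear@8
  add 214.224.237.150/31 -> H0 at depth 31
  - 214.224.237.150/31 clear@31
  add 227.147.11.32/28 -> H0 at depth 28
  Q 227.147.11.43: descend 1110001110010011000010110010 ; hops seen [H0] ; pick H0
  add 227.147.11.0/24 -> H2 at depth 24
  Q 227.147.11.32: descend 1110001110010011000010110010 ; hops seen [H2,H0] ; pick H0
  add 99.80.0.0/12 -> H1 at depth 12
  - 227.147.11.32/28 clear@28
  add 214.224.237.148/30 -> H2 at depth 30
  add 214.224.224.0/20 -> H3 at depth 20
  add 227.147.0.0/20 -> H0 at depth 20
  add 227.147.11.32/28 -> H0 at depth 28
  add 99.89.84.176/28 -> H0 at depth 28
  - 214.224.224.0/20 clear@20
  - 99.80.0.0/12 clear@12
  add 227.147.11.32/28 -> H1 at depth 28
  Q 227.147.0.0: descend 11100011100100110000 ; hops seen [H0] ; pick H0
  add 0.0.0.0/0 -> H3 at depth 0
  Q 117.27.138.234: descend 011 ; hops seen [H3] ; pick H3
  add 227.146.0.0/15 -> H3 at depth 15
  add 214.224.224.0/20 -> H1 at depth 20
  Q 227.147.11.42: descend 1110001110010011000010110010 ; hops seen [H3,H3,H0,H2,H1] ; pick H1
  add 227.147.11.43/32 -> H0 at depth 32
  - 227.147.11.32/28 clear@28
  Q 227.147.11.13: descend 11100011100100110000101100 ; hops seen [H3,H3,H0,H2] ; pick H2
  - 227.147.11.0/24 clear@24
  Q 227.147.15.178: descend 111000111001001100001 ; hops seen [H3,H3,H0] ; pick H0

== LOOKUPS ==
["H0","H0","H0","H3","H1","H2","H0"]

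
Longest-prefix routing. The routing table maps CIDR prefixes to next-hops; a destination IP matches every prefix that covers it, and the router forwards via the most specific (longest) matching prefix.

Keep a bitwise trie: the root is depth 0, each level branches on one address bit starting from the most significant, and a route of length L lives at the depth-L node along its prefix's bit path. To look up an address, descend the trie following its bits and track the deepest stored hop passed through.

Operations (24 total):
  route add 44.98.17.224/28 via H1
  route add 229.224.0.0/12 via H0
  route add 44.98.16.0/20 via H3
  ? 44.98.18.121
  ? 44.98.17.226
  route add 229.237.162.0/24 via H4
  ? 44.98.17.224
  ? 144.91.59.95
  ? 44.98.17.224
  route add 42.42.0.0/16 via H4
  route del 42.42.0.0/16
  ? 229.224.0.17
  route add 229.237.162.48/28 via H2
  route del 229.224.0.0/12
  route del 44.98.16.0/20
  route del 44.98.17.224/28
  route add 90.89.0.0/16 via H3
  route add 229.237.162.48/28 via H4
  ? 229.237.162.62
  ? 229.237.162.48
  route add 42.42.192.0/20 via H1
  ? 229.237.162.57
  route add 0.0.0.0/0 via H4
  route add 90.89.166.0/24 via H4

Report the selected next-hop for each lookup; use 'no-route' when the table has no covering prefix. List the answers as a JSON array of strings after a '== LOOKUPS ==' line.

Apply in order:
  + 44.98.17.224/28 (H1) depth=28
  + 229.224.0.0/12 (H0) depth=12
  + 44.98.16.0/20 (H3) depth=20
  lookup 44.98.18.121: bits 0010110001100010000100 walk d0:-→d1:-→d2:-→d3:-→d4:-→d5:-→d6:-→d7:-→d8:-→d9:-→d10:-→d11:-→d12:-→d13:-→d14:-→d15:-→d16:-→d17:-→d18:-→d19:-→d20:H3→d21:-→d22:- -> H3
  lookup 44.98.17.226: bits 0010110001100010000100011110 walk d0:-→d1:-→d2:-→d3:-→d4:-→d5:-→d6:-→d7:-→d8:-→d9:-→d10:-→d11:-→d12:-→d13:-→d14:-→d15:-→d16:-→d17:-→d18:-→d19:-→d20:H3→d21:-→d22:-→d23:-→d24:-→d25:-→d26:-→d27:-→d28:H1 -> H1
  + 229.237.162.0/24 (H4) depth=24
  lookup 44.98.17.224: bits 0010110001100010000100011110 walk d0:-→d1:-→d2:-→d3:-→d4:-→d5:-→d6:-→d7:-→d8:-→d9:-→d10:-→d11:-→d12:-→d13:-→d14:-→d15:-→d16:-→d17:-→d18:-→d19:-→d20:H3→d21:-→d22:-→d23:-→d24:-→d25:-→d26:-→d27:-→d28:H1 -> H1
  lookup 144.91.59.95: bits 1 walk d0:-→d1:- -> no-route
  lookup 44.98.17.224: bits 0010110001100010000100011110 walk d0:-→d1:-→d2:-→d3:-→d4:-→d5:-→d6:-→d7:-→d8:-→d9:-→d10:-→d11:-→d12:-→d13:-→d14:-→d15:-→d16:-→d17:-→d18:-→d19:-→d20:H3→d21:-→d22:-→d23:-→d24:-→d25:-→d26:-→d27:-→d28:H1 -> H1
  + 42.42.0.0/16 (H4) depth=16
  - 42.42.0.0/16 clear@16
  lookup 229.224.0.17: bits 111001011110 walk d0:-→d1:-→d2:-→d3:-→d4:-→d5:-→d6:-→d7:-→d8:-→d9:-→d10:-→d11:-→d12:H0 -> H0
  + 229.237.162.48/28 (H2) depth=28
  - 229.224.0.0/12 clear@12
  - 44.98.16.0/20 clear@20
  - 44.98.17.224/28 clear@28
  + 90.89.0.0/16 (H3) depth=16
  + 229.237.162.48/28 (H4) depth=28
  lookup 229.237.162.62: bits 1110010111101101101000100011 walk d0:-→d1:-→d2:-→d3:-→d4:-→d5:-→d6:-→d7:-→d8:-→d9:-→d10:-→d11:-→d12:-→d13:-→d14:-→d15:-→d16:-→d17:-→d18:-→d19:-→d20:-→d21:-→d22:-→d23:-→d24:H4→d25:-→d26:-→d27:-→d28:H4 -> H4
  lookup 229.237.162.48: bits 1110010111101101101000100011 walk d0:-→d1:-→d2:-→d3:-→d4:-→d5:-→d6:-→d7:-→d8:-→d9:-→d10:-→d11:-→d12:-→d13:-→d14:-→d15:-→d16:-→d17:-→d18:-→d19:-→d20:-→d21:-→d22:-→d23:-→d24:H4→d25:-→d26:-→d27:-→d28:H4 -> H4
  + 42.42.192.0/20 (H1) depth=20
  lookup 229.237.162.57: bits 1110010111101101101000100011 walk d0:-→d1:-→d2:-→d3:-→d4:-→d5:-→d6:-→d7:-→d8:-→d9:-→d10:-→d11:-→d12:-→d13:-→d14:-→d15:-→d16:-→d17:-→d18:-→d19:-→d20:-→d21:-→d22:-→d23:-→d24:H4→d25:-→d26:-→d27:-→d28:H4 -> H4
  + 0.0.0.0/0 (H4) depth=0
  + 90.89.166.0/24 (H4) depth=24

== LOOKUPS ==
["H3","H1","H1","no-route","H1","H0","H4","H4","H4"]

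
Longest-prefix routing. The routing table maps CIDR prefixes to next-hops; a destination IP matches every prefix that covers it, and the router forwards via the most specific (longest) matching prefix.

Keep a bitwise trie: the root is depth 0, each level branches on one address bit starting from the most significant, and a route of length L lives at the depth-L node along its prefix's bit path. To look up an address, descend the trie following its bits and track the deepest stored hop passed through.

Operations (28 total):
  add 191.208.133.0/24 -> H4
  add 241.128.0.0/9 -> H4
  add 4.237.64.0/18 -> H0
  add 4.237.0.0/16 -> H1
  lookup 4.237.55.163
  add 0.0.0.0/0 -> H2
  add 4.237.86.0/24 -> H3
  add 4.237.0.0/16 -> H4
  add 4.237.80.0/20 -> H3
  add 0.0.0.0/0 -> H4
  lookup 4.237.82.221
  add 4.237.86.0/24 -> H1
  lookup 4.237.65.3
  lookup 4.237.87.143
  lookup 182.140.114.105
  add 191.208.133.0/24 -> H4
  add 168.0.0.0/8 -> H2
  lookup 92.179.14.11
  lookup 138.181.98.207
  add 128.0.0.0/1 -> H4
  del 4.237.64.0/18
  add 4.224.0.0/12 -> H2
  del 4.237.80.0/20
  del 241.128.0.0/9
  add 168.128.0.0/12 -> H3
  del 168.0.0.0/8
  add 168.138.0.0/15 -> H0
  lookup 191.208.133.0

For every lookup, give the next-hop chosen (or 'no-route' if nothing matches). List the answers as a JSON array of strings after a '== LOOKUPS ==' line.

Process each operation:
  + 191.208.133.0/24 (H4) depth=24
  + 241.128.0.0/9 (H4) depth=9
  + 4.237.64.0/18 (H0) depth=18
  + 4.237.0.0/16 (H1) depth=16
  Q 4.237.55.163: descend 00000100111011010 ; hops seen [H1] ; pick H1
  + 0.0.0.0/0 (H2) depth=0
  + 4.237.86.0/24 (H3) depth=24
  + 4.237.0.0/16 (H4) depth=16
  + 4.237.80.0/20 (H3) depth=20
  + 0.0.0.0/0 (H4) depth=0
  Q 4.237.82.221: descend 000001001110110101010 ; hops seen [H4,H4,H0,H3] ; pick H3
  + 4.237.86.0/24 (H1) depth=24
  Q 4.237.65.3: descend 0000010011101101010 ; hops seen [H4,H4,H0] ; pick H0
  Q 4.237.87.143: descend 00000100111011010101011 ; hops seen [H4,H4,H0,H3] ; pick H3
  Q 182.140.114.105: descend 1011 ; hops seen [H4] ; pick H4
  + 191.208.133.0/24 (H4) depth=24
  + 168.0.0.0/8 (H2) depth=8
  Q 92.179.14.11: descend 0 ; hops seen [H4] ; pick H4
  Q 138.181.98.207: descend 10 ; hops seen [H4] ; pick H4
  + 128.0.0.0/1 (H4) depth=1
  del 4.237.64.0/18 (clear depth 18)
  + 4.224.0.0/12 (H2) depth=12
  del 4.237.80.0/20 (clear depth 20)
  del 241.128.0.0/9 (clear depth 9)
  + 168.128.0.0/12 (H3) depth=12
  del 168.0.0.0/8 (clear depth 8)
  + 168.138.0.0/15 (H0) depth=15
  Q 191.208.133.0: descend 101111111101000010000101 ; hops seen [H4,H4,H4] ; pick H4

== LOOKUPS ==
["H1","H3","H0","H3","H4","H4","H4","H4"]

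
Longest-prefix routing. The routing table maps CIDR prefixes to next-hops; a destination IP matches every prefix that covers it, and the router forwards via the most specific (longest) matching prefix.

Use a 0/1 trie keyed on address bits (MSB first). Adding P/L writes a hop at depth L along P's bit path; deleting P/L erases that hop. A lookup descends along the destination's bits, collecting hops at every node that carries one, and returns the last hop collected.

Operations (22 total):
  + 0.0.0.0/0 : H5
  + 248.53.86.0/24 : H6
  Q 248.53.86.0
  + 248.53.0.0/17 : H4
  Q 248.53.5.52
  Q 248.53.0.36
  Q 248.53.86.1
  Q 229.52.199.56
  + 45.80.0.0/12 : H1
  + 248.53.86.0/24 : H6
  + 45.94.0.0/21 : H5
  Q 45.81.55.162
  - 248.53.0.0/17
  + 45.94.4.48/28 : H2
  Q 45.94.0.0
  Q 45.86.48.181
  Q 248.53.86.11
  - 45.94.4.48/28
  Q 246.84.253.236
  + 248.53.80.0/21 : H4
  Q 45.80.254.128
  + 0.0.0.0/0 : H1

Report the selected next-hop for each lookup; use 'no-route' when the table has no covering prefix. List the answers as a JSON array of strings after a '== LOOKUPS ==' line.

Apply in order:
  add 0.0.0.0/0 -> H5 at depth 0
  add 248.53.86.0/24 -> H6 at depth 24
  ? 248.53.86.0  path d0:H5→d1:-→d2:-→d3:-→d4:-→d5:-→d6:-→d7:-→d8:-→d9:-→d10:-→d11:-→d12:-→d13:-→d14:-→d15:-→d16:-→d17:-→d18:-→d19:-→d20:-→d21:-→d22:-→d23:-→d24:H6  best=H6
  add 248.53.0.0/17 -> H4 at depth 17
  ? 248.53.5.52  path d0:H5→d1:-→d2:-→d3:-→d4:-→d5:-→d6:-→d7:-→d8:-→d9:-→d10:-→d11:-→d12:-→d13:-→d14:-→d15:-→d16:-→d17:H4  best=H4
  ? 248.53.0.36  path d0:H5→d1:-→d2:-→d3:-→d4:-→d5:-→d6:-→d7:-→d8:-→d9:-→d10:-→d11:-→d12:-→d13:-→d14:-→d15:-→d16:-→d17:H4  best=H4
  ? 248.53.86.1  path d0:H5→d1:-→d2:-→d3:-→d4:-→d5:-→d6:-→d7:-→d8:-→d9:-→d10:-→d11:-→d12:-→d13:-→d14:-→d15:-→d16:-→d17:H4→d18:-→d19:-→d20:-→d21:-→d22:-→d23:-→d24:H6  best=H6
  ? 229.52.199.56  path d0:H5→d1:-→d2:-→d3:-  best=H5
  add 45.80.0.0/12 -> H1 at depth 12
  add 248.53.86.0/24 -> H6 at depth 24
  add 45.94.0.0/21 -> H5 at depth 21
  ? 45.81.55.162  path d0:H5→d1:-→d2:-→d3:-→d4:-→d5:-→d6:-→d7:-→d8:-→d9:-→d10:-→d11:-→d12:H1  best=H1
  del 248.53.0.0/17 (clear depth 17)
  add 45.94.4.48/28 -> H2 at depth 28
  ? 45.94.0.0  path d0:H5→d1:-→d2:-→d3:-→d4:-→d5:-→d6:-→d7:-→d8:-→d9:-→d10:-→d11:-→d12:H1→d13:-→d14:-→d15:-→d16:-→d17:-→d18:-→d19:-→d20:-→d21:H5  best=H5
  ? 45.86.48.181  path d0:H5→d1:-→d2:-→d3:-→d4:-→d5:-→d6:-→d7:-→d8:-→d9:-→d10:-→d11:-→d12:H1  best=H1
  ? 248.53.86.11  path d0:H5→d1:-→d2:-→d3:-→d4:-→d5:-→d6:-→d7:-→d8:-→d9:-→d10:-→d11:-→d12:-→d13:-→d14:-→d15:-→d16:-→d17:-→d18:-→d19:-→d20:-→d21:-→d22:-→d23:-→d24:H6  best=H6
  del 45.94.4.48/28 (clear depth 28)
  ? 246.84.253.236  path d0:H5→d1:-→d2:-→d3:-→d4:-  best=H5
  add 248.53.80.0/21 -> H4 at depth 21
  ? 45.80.254.128  path d0:H5→d1:-→d2:-→d3:-→d4:-→d5:-→d6:-→d7:-→d8:-→d9:-→d10:-→d11:-→d12:H1  best=H1
  add 0.0.0.0/0 -> H1 at depth 0

== LOOKUPS ==
["H6","H4","H4","H6","H5","H1","H5","H1","H6","H5","H1"]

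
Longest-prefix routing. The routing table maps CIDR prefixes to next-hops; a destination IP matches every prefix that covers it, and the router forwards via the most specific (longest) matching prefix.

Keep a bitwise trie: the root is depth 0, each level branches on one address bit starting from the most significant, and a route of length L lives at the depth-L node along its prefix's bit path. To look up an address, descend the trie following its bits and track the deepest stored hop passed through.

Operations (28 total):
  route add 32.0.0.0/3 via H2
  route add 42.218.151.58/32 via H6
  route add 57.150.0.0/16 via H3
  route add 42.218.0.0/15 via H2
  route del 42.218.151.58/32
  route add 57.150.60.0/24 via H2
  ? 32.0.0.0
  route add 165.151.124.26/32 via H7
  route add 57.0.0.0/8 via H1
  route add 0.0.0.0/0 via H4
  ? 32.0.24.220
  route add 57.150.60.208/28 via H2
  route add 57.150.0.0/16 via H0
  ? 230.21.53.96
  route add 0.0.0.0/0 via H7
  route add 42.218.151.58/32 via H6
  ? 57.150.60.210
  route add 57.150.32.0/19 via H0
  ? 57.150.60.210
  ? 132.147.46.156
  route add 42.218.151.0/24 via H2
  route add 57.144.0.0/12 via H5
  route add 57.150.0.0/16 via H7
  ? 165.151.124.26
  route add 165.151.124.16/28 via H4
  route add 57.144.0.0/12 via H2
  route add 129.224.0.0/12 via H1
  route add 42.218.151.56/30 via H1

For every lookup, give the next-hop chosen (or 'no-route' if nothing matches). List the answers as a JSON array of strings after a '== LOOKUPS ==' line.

Process each operation:
  + 32.0.0.0/3 (H2) depth=3
  + 42.218.151.58/32 (H6) depth=32
  + 57.150.0.0/16 (H3) depth=16
  + 42.218.0.0/15 (H2) depth=15
  del 42.218.151.58/32 (clear depth 32)
  + 57.150.60.0/24 (H2) depth=24
  Q 32.0.0.0: descend 0010 ; hops seen [H2] ; pick H2
  + 165.151.124.26/32 (H7) depth=32
  + 57.0.0.0/8 (H1) depth=8
  + 0.0.0.0/0 (H4) depth=0
  Q 32.0.24.220: descend 0010 ; hops seen [H4,H2] ; pick H2
  + 57.150.60.208/28 (H2) depth=28
  + 57.150.0.0/16 (H0) depth=16
  Q 230.21.53.96: descend 1 ; hops seen [H4] ; pick H4
  + 0.0.0.0/0 (H7) depth=0
  + 42.218.151.58/32 (H6) depth=32
  Q 57.150.60.210: descend 0011100110010110001111001101 ; hops seen [H7,H2,H1,H0,H2,H2] ; pick H2
  + 57.150.32.0/19 (H0) depth=19
  Q 57.150.60.210: descend 0011100110010110001111001101 ; hops seen [H7,H2,H1,H0,H0,H2,H2] ; pick H2
  Q 132.147.46.156: descend 10 ; hops seen [H7] ; pick H7
  + 42.218.151.0/24 (H2) depth=24
  + 57.144.0.0/12 (H5) depth=12
  + 57.150.0.0/16 (H7) depth=16
  Q 165.151.124.26: descend 10100101100101110111110000011010 ; hops seen [H7,H7] ; pick H7
  + 165.151.124.16/28 (H4) depth=28
  + 57.144.0.0/12 (H2) depth=12
  + 129.224.0.0/12 (H1) depth=12
  + 42.218.151.56/30 (H1) depth=30

== LOOKUPS ==
["H2","H2","H4","H2","H2","H7","H7"]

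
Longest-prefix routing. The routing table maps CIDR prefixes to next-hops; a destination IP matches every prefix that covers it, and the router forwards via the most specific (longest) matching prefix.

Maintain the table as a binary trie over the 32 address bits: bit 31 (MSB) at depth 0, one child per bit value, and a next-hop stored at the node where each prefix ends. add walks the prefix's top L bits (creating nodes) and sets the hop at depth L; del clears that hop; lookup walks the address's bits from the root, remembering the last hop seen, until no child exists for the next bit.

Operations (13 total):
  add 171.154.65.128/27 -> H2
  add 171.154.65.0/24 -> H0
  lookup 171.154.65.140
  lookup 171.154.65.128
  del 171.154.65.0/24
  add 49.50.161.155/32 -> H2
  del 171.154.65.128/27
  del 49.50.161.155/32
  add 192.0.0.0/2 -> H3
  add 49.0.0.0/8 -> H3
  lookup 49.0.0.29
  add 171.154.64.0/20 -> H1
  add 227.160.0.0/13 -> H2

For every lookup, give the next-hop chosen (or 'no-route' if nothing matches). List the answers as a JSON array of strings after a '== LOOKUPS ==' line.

Process each operation:
  add 171.154.65.128/27 -> H2 at depth 27
  add 171.154.65.0/24 -> H0 at depth 24
  lookup 171.154.65.140: bits 101010111001101001000001100 walk d0:-→d1:-→d2:-→d3:-→d4:-→d5:-→d6:-→d7:-→d8:-→d9:-→d10:-→d11:-→d12:-→d13:-→d14:-→d15:-→d16:-→d17:-→d18:-→d19:-→d20:-→d21:-→d22:-→d23:-→d24:H0→d25:-→d26:-→d27:H2 -> H2
  lookup 171.154.65.128: bits 101010111001101001000001100 walk d0:-→d1:-→d2:-→d3:-→d4:-→d5:-→d6:-→d7:-→d8:-→d9:-→d10:-→d11:-→d12:-→d13:-→d14:-→d15:-→d16:-→d17:-→d18:-→d19:-→d20:-→d21:-→d22:-→d23:-→d24:H0→d25:-→d26:-→d27:H2 -> H2
  - 171.154.65.0/24 clear@24
  add 49.50.161.155/32 -> H2 at depth 32
  - 171.154.65.128/27 clear@27
  - 49.50.161.155/32 clear@32
  add 192.0.0.0/2 -> H3 at depth 2
  add 49.0.0.0/8 -> H3 at depth 8
  lookup 49.0.0.29: bits 0011000100 walk d0:-→d1:-→d2:-→d3:-→d4:-→d5:-→d6:-→d7:-→d8:H3→d9:-→d10:- -> H3
  add 171.154.64.0/20 -> H1 at depth 20
  add 227.160.0.0/13 -> H2 at depth 13

== LOOKUPS ==
["H2","H2","H3"]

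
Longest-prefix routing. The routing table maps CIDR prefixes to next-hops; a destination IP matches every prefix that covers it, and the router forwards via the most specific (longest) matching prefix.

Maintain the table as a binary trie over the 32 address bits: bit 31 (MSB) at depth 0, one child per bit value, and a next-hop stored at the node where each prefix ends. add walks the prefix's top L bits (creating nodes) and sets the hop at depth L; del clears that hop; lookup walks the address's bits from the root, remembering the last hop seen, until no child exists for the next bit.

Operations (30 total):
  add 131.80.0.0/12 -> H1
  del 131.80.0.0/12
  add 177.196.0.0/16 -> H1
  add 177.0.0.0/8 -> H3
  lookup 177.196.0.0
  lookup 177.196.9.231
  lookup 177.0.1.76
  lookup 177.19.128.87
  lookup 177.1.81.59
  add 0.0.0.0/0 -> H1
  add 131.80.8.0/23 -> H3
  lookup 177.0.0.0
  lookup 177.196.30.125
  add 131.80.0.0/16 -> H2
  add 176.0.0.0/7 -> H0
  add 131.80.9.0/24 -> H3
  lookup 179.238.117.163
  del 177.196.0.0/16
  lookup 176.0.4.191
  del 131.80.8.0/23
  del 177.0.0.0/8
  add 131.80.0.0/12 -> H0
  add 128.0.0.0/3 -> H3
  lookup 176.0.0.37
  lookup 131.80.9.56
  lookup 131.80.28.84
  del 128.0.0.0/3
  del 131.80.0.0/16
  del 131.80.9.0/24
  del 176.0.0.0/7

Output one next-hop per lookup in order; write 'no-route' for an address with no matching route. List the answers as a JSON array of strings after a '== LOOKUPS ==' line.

Apply in order:
  add 131.80.0.0/12 -> H1 at depth 12
  - 131.80.0.0/12 clear@12
  add 177.196.0.0/16 -> H1 at depth 16
  add 177.0.0.0/8 -> H3 at depth 8
  lookup 177.196.0.0: bits 1011000111000100 walk d0:-→d1:-→d2:-→d3:-→d4:-→d5:-→d6:-→d7:-→d8:H3→d9:-→d10:-→d11:-→d12:-→d13:-→d14:-→d15:-→d16:H1 -> H1
  lookup 177.196.9.231: bits 1011000111000100 walk d0:-→d1:-→d2:-→d3:-→d4:-→d5:-→d6:-→d7:-→d8:H3→d9:-→d10:-→d11:-→d12:-→d13:-→d14:-→d15:-→d16:H1 -> H1
  lookup 177.0.1.76: bits 10110001 walk d0:-→d1:-→d2:-→d3:-→d4:-→d5:-→d6:-→d7:-→d8:H3 -> H3
  lookup 177.19.128.87: bits 10110001 walk d0:-→d1:-→d2:-→d3:-→d4:-→d5:-→d6:-→d7:-→d8:H3 -> H3
  lookup 177.1.81.59: bits 10110001 walk d0:-→d1:-→d2:-→d3:-→d4:-→d5:-→d6:-→d7:-→d8:H3 -> H3
  add 0.0.0.0/0 -> H1 at depth 0
  add 131.80.8.0/23 -> H3 at depth 23
  lookup 177.0.0.0: bits 10110001 walk d0:H1→d1:-→d2:-→d3:-→d4:-→d5:-→d6:-→d7:-→d8:H3 -> H3
  lookup 177.196.30.125: bits 1011000111000100 walk d0:H1→d1:-→d2:-→d3:-→d4:-→d5:-→d6:-→d7:-→d8:H3→d9:-→d10:-→d11:-→d12:-→d13:-→d14:-→d15:-→d16:H1 -> H1
  add 131.80.0.0/16 -> H2 at depth 16
  add 176.0.0.0/7 -> H0 at depth 7
  add 131.80.9.0/24 -> H3 at depth 24
  lookup 179.238.117.163: bits 101100 walk d0:H1→d1:-→d2:-→d3:-→d4:-→d5:-→d6:- -> H1
  - 177.196.0.0/16 clear@16
  lookup 176.0.4.191: bits 1011000 walk d0:H1→d1:-→d2:-→d3:-→d4:-→d5:-→d6:-→d7:H0 -> H0
  - 131.80.8.0/23 clear@23
  - 177.0.0.0/8 clear@8
  add 131.80.0.0/12 -> H0 at depth 12
  add 128.0.0.0/3 -> H3 at depth 3
  lookup 176.0.0.37: bits 1011000 walk d0:H1→d1:-→d2:-→d3:-→d4:-→d5:-→d6:-→d7:H0 -> H0
  lookup 131.80.9.56: bits 100000110101000000001001 walk d0:H1→d1:-→d2:-→d3:H3→d4:-→d5:-→d6:-→d7:-→d8:-→d9:-→d10:-→d11:-→d12:H0→d13:-→d14:-→d15:-→d16:H2→d17:-→d18:-→d19:-→d20:-→d21:-→d22:-→d23:-→d24:H3 -> H3
  lookup 131.80.28.84: bits 1000001101010000000 walk d0:H1→d1:-→d2:-→d3:H3→d4:-→d5:-→d6:-→d7:-→d8:-→d9:-→d10:-→d11:-→d12:H0→d13:-→d14:-→d15:-→d16:H2→d17:-→d18:-→d19:- -> H2
  - 128.0.0.0/3 clear@3
  - 131.80.0.0/16 clear@16
  - 131.80.9.0/24 clear@24
  - 176.0.0.0/7 clear@7

== LOOKUPS ==
["H1","H1","H3","H3","H3","H3","H1","H1","H0","H0","H3","H2"]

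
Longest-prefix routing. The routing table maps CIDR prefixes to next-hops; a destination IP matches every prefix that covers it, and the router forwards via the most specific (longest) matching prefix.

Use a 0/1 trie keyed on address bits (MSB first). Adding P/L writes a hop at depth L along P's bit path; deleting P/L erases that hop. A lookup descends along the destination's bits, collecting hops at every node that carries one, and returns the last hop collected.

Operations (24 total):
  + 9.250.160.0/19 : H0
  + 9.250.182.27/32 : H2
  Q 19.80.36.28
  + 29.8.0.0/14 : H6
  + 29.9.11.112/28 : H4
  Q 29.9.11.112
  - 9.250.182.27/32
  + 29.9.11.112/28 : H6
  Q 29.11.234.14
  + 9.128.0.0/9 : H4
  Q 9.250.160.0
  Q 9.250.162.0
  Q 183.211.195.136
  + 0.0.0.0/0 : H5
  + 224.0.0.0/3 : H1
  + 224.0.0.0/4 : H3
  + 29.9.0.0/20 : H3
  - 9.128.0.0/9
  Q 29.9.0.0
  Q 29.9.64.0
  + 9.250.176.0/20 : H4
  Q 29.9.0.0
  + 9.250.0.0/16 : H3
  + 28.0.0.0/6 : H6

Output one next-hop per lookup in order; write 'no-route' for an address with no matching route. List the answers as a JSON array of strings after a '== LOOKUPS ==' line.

Process each operation:
  add 9.250.160.0/19 -> H0 at depth 19
  add 9.250.182.27/32 -> H2 at depth 32
  lookup 19.80.36.28: bits 000 walk d0:-→d1:-→d2:-→d3:- -> no-route
  add 29.8.0.0/14 -> H6 at depth 14
  add 29.9.11.112/28 -> H4 at depth 28
  lookup 29.9.11.112: bits 0001110100001001000010110111 walk d0:-→d1:-→d2:-→d3:-→d4:-→d5:-→d6:-→d7:-→d8:-→d9:-→d10:-→d11:-→d12:-→d13:-→d14:H6→d15:-→d16:-→d17:-→d18:-→d19:-→d20:-→d21:-→d22:-→d23:-→d24:-→d25:-→d26:-→d27:-→d28:H4 -> H4
  - 9.250.182.27/32 clear@32
  add 29.9.11.112/28 -> H6 at depth 28
  lookup 29.11.234.14: bits 00011101000010 walk d0:-→d1:-→d2:-→d3:-→d4:-→d5:-→d6:-→d7:-→d8:-→d9:-→d10:-→d11:-→d12:-→d13:-→d14:H6 -> H6
  add 9.128.0.0/9 -> H4 at depth 9
  lookup 9.250.160.0: bits 0000100111111010101 walk d0:-→d1:-→d2:-→d3:-→d4:-→d5:-→d6:-→d7:-→d8:-→d9:H4→d10:-→d11:-→d12:-→d13:-→d14:-→d15:-→d16:-→d17:-→d18:-→d19:H0 -> H0
  lookup 9.250.162.0: bits 0000100111111010101 walk d0:-→d1:-→d2:-→d3:-→d4:-→d5:-→d6:-→d7:-→d8:-→d9:H4→d10:-→d11:-→d12:-→d13:-→d14:-→d15:-→d16:-→d17:-→d18:-→d19:H0 -> H0
  lookup 183.211.195.136: bits ε walk d0:- -> no-route
  add 0.0.0.0/0 -> H5 at depth 0
  add 224.0.0.0/3 -> H1 at depth 3
  add 224.0.0.0/4 -> H3 at depth 4
  add 29.9.0.0/20 -> H3 at depth 20
  - 9.128.0.0/9 clear@9
  lookup 29.9.0.0: bits 00011101000010010000 walk d0:H5→d1:-→d2:-→d3:-→d4:-→d5:-→d6:-→d7:-→d8:-→d9:-→d10:-→d11:-→d12:-→d13:-→d14:H6→d15:-→d16:-→d17:-→d18:-→d19:-→d20:H3 -> H3
  lookup 29.9.64.0: bits 00011101000010010 walk d0:H5→d1:-→d2:-→d3:-→d4:-→d5:-→d6:-→d7:-→d8:-→d9:-→d10:-→d11:-→d12:-→d13:-→d14:H6→d15:-→d16:-→d17:- -> H6
  add 9.250.176.0/20 -> H4 at depth 20
  lookup 29.9.0.0: bits 00011101000010010000 walk d0:H5→d1:-→d2:-→d3:-→d4:-→d5:-→d6:-→d7:-→d8:-→d9:-→d10:-→d11:-→d12:-→d13:-→d14:H6→d15:-→d16:-→d17:-→d18:-→d19:-→d20:H3 -> H3
  add 9.250.0.0/16 -> H3 at depth 16
  add 28.0.0.0/6 -> H6 at depth 6

== LOOKUPS ==
["no-route","H4","H6","H0","H0","no-route","H3","H6","H3"]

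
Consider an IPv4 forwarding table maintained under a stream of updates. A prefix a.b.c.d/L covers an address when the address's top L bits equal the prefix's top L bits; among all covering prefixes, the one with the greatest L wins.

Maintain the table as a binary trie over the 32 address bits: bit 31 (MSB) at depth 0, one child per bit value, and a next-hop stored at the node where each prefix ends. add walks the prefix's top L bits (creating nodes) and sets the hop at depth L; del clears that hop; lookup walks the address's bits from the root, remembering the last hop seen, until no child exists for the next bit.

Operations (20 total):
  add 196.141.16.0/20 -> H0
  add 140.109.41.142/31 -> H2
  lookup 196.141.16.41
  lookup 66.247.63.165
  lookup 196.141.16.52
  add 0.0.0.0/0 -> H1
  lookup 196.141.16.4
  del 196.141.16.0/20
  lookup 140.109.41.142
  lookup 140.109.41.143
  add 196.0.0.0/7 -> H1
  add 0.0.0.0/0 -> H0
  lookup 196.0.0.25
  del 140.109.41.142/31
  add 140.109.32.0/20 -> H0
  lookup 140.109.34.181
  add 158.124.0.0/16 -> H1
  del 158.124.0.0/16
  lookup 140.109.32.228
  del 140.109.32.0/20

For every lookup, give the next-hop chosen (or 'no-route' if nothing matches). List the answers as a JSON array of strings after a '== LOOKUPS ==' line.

Process each operation:
  + 196.141.16.0/20 (H0) depth=20
  + 140.109.41.142/31 (H2) depth=31
  ? 196.141.16.41  path d0:-→d1:-→d2:-→d3:-→d4:-→d5:-→d6:-→d7:-→d8:-→d9:-→d10:-→d11:-→d12:-→d13:-→d14:-→d15:-→d16:-→d17:-→d18:-→d19:-→d20:H0  best=H0
  ? 66.247.63.165  path d0:-  best=no-route
  ? 196.141.16.52  path d0:-→d1:-→d2:-→d3:-→d4:-→d5:-→d6:-→d7:-→d8:-→d9:-→d10:-→d11:-→d12:-→d13:-→d14:-→d15:-→d16:-→d17:-→d18:-→d19:-→d20:H0  best=H0
  + 0.0.0.0/0 (H1) depth=0
  ? 196.141.16.4  path d0:H1→d1:-→d2:-→d3:-→d4:-→d5:-→d6:-→d7:-→d8:-→d9:-→d10:-→d11:-→d12:-→d13:-→d14:-→d15:-→d16:-→d17:-→d18:-→d19:-→d20:H0  best=H0
  del 196.141.16.0/20 (clear depth 20)
  ? 140.109.41.142  path d0:H1→d1:-→d2:-→d3:-→d4:-→d5:-→d6:-→d7:-→d8:-→d9:-→d10:-→d11:-→d12:-→d13:-→d14:-→d15:-→d16:-→d17:-→d18:-→d19:-→d20:-→d21:-→d22:-→d23:-→d24:-→d25:-→d26:-→d27:-→d28:-→d29:-→d30:-→d31:H2  best=H2
  ? 140.109.41.143  path d0:H1→d1:-→d2:-→d3:-→d4:-→d5:-→d6:-→d7:-→d8:-→d9:-→d10:-→d11:-→d12:-→d13:-→d14:-→d15:-→d16:-→d17:-→d18:-→d19:-→d20:-→d21:-→d22:-→d23:-→d24:-→d25:-→d26:-→d27:-→d28:-→d29:-→d30:-→d31:H2  best=H2
  + 196.0.0.0/7 (H1) depth=7
  + 0.0.0.0/0 (H0) depth=0
  ? 196.0.0.25  path d0:H0→d1:-→d2:-→d3:-→d4:-→d5:-→d6:-→d7:H1→d8:-  best=H1
  del 140.109.41.142/31 (clear depth 31)
  + 140.109.32.0/20 (H0) depth=20
  ? 140.109.34.181  path d0:H0→d1:-→d2:-→d3:-→d4:-→d5:-→d6:-→d7:-→d8:-→d9:-→d10:-→d11:-→d12:-→d13:-→d14:-→d15:-→d16:-→d17:-→d18:-→d19:-→d20:H0  best=H0
  + 158.124.0.0/16 (H1) depth=16
  del 158.124.0.0/16 (clear depth 16)
  ? 140.109.32.228  path d0:H0→d1:-→d2:-→d3:-→d4:-→d5:-→d6:-→d7:-→d8:-→d9:-→d10:-→d11:-→d12:-→d13:-→d14:-→d15:-→d16:-→d17:-→d18:-→d19:-→d20:H0  best=H0
  del 140.109.32.0/20 (clear depth 20)

== LOOKUPS ==
["H0","no-route","H0","H0","H2","H2","H1","H0","H0"]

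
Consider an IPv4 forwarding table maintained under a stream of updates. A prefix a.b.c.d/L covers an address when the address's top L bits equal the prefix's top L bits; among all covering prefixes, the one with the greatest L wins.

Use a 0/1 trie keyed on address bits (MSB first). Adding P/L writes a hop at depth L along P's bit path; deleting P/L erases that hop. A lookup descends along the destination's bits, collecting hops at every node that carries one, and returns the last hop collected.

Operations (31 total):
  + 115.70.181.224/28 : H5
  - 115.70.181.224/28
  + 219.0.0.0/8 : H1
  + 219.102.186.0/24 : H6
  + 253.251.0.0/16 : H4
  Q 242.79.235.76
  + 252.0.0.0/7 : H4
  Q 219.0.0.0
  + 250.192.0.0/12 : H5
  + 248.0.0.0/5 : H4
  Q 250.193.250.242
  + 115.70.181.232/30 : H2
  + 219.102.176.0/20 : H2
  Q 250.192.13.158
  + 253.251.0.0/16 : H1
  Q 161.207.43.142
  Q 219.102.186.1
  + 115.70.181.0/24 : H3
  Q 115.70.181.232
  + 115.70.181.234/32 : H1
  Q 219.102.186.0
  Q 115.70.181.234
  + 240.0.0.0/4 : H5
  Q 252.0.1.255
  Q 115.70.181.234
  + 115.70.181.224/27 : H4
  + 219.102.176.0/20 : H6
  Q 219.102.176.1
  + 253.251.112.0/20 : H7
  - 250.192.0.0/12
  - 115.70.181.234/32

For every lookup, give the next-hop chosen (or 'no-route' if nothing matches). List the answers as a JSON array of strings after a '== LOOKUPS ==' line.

Trace:
  add 115.70.181.224/28 -> H5 at depth 28
  - 115.70.181.224/28 clear@28
  add 219.0.0.0/8 -> H1 at depth 8
  add 219.102.186.0/24 -> H6 at depth 24
  add 253.251.0.0/16 -> H4 at depth 16
  Q 242.79.235.76: descend 1111 ; hops seen [∅] ; pick no-route
  add 252.0.0.0/7 -> H4 at depth 7
  Q 219.0.0.0: descend 110110110 ; hops seen [H1] ; pick H1
  add 250.192.0.0/12 -> H5 at depth 12
  add 248.0.0.0/5 -> H4 at depth 5
  Q 250.193.250.242: descend 111110101100 ; hops seen [H4,H5] ; pick H5
  add 115.70.181.232/30 -> H2 at depth 30
  add 219.102.176.0/20 -> H2 at depth 20
  Q 250.192.13.158: descend 111110101100 ; hops seen [H4,H5] ; pick H5
  add 253.251.0.0/16 -> H1 at depth 16
  Q 161.207.43.142: descend 1 ; hops seen [∅] ; pick no-route
  Q 219.102.186.1: descend 110110110110011010111010 ; hops seen [H1,H2,H6] ; pick H6
  add 115.70.181.0/24 -> H3 at depth 24
  Q 115.70.181.232: descend 011100110100011010110101111010 ; hops seen [H3,H2] ; pick H2
  add 115.70.181.234/32 -> H1 at depth 32
  Q 219.102.186.0: descend 110110110110011010111010 ; hops seen [H1,H2,H6] ; pick H6
  Q 115.70.181.234: descend 01110011010001101011010111101010 ; hops seen [H3,H2,H1] ; pick H1
  add 240.0.0.0/4 -> H5 at depth 4
  Q 252.0.1.255: descend 1111110 ; hops seen [H5,H4,H4] ; pick H4
  Q 115.70.181.234: descend 01110011010001101011010111101010 ; hops seen [H3,H2,H1] ; pick H1
  add 115.70.181.224/27 -> H4 at depth 27
  add 219.102.176.0/20 -> H6 at depth 20
  Q 219.102.176.1: descend 11011011011001101011 ; hops seen [H1,H6] ; pick H6
  add 253.251.112.0/20 -> H7 at depth 20
  - 250.192.0.0/12 clear@12
  - 115.70.181.234/32 clear@32

== LOOKUPS ==
["no-route","H1","H5","H5","no-route","H6","H2","H6","H1","H4","H1","H6"]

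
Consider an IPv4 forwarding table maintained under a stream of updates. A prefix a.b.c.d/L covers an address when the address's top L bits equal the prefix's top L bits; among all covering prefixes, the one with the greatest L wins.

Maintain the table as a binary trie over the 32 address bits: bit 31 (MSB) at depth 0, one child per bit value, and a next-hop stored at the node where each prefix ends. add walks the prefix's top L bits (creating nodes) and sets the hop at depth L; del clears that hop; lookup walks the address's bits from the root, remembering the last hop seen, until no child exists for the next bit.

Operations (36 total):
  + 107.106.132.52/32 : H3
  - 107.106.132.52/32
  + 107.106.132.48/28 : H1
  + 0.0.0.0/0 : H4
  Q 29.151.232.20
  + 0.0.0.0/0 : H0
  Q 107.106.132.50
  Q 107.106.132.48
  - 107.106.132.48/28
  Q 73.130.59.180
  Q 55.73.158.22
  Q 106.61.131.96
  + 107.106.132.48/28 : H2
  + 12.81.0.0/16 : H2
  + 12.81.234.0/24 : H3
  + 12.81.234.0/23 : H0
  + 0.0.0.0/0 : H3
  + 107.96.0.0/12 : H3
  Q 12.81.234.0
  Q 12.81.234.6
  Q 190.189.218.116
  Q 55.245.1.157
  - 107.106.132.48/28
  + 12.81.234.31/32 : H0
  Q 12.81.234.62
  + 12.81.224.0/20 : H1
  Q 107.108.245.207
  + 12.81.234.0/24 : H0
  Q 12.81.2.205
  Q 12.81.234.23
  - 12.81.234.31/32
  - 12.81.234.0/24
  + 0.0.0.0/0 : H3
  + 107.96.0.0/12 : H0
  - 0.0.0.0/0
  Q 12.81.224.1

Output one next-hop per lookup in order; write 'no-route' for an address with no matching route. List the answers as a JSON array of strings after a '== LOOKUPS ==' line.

Process each operation:
  add 107.106.132.52/32 -> H3 at depth 32
  del 107.106.132.52/32 (clear depth 32)
  add 107.106.132.48/28 -> H1 at depth 28
  add 0.0.0.0/0 -> H4 at depth 0
  lookup 29.151.232.20: bits 0 walk d0:H4→d1:- -> H4
  add 0.0.0.0/0 -> H0 at depth 0
  lookup 107.106.132.50: bits 01101011011010101000010000110 walk d0:H0→d1:-→d2:-→d3:-→d4:-→d5:-→d6:-→d7:-→d8:-→d9:-→d10:-→d11:-→d12:-→d13:-→d14:-→d15:-→d16:-→d17:-→d18:-→d19:-→d20:-→d21:-→d22:-→d23:-→d24:-→d25:-→d26:-→d27:-→d28:H1→d29:- -> H1
  lookup 107.106.132.48: bits 01101011011010101000010000110 walk d0:H0→d1:-→d2:-→d3:-→d4:-→d5:-→d6:-→d7:-→d8:-→d9:-→d10:-→d11:-→d12:-→d13:-→d14:-→d15:-→d16:-→d17:-→d18:-→d19:-→d20:-→d21:-→d22:-→d23:-→d24:-→d25:-→d26:-→d27:-→d28:H1→d29:- -> H1
  del 107.106.132.48/28 (clear depth 28)
  lookup 73.130.59.180: bits 01 walk d0:H0→d1:-→d2:- -> H0
  lookup 55.73.158.22: bits 0 walk d0:H0→d1:- -> H0
  lookup 106.61.131.96: bits 0110101 walk d0:H0→d1:-→d2:-→d3:-→d4:-→d5:-→d6:-→d7:- -> H0
  add 107.106.132.48/28 -> H2 at depth 28
  add 12.81.0.0/16 -> H2 at depth 16
  add 12.81.234.0/24 -> H3 at depth 24
  add 12.81.234.0/23 -> H0 at depth 23
  add 0.0.0.0/0 -> H3 at depth 0
  add 107.96.0.0/12 -> H3 at depth 12
  lookup 12.81.234.0: bits 000011000101000111101010 walk d0:H3→d1:-→d2:-→d3:-→d4:-→d5:-→d6:-→d7:-→d8:-→d9:-→d10:-→d11:-→d12:-→d13:-→d14:-→d15:-→d16:H2→d17:-→d18:-→d19:-→d20:-→d21:-→d22:-→d23:H0→d24:H3 -> H3
  lookup 12.81.234.6: bits 000011000101000111101010 walk d0:H3→d1:-→d2:-→d3:-→d4:-→d5:-→d6:-→d7:-→d8:-→d9:-→d10:-→d11:-→d12:-→d13:-→d14:-→d15:-→d16:H2→d17:-→d18:-→d19:-→d20:-→d21:-→d22:-→d23:H0→d24:H3 -> H3
  lookup 190.189.218.116: bits ε walk d0:H3 -> H3
  lookup 55.245.1.157: bits 00 walk d0:H3→d1:-→d2:- -> H3
  del 107.106.132.48/28 (clear depth 28)
  add 12.81.234.31/32 -> H0 at depth 32
  lookup 12.81.234.62: bits 00001100010100011110101000 walk d0:H3→d1:-→d2:-→d3:-→d4:-→d5:-→d6:-→d7:-→d8:-→d9:-→d10:-→d11:-→d12:-→d13:-→d14:-→d15:-→d16:H2→d17:-→d18:-→d19:-→d20:-→d21:-→d22:-→d23:H0→d24:H3→d25:-→d26:- -> H3
  add 12.81.224.0/20 -> H1 at depth 20
  lookup 107.108.245.207: bits 0110101101101 walk d0:H3→d1:-→d2:-→d3:-→d4:-→d5:-→d6:-→d7:-→d8:-→d9:-→d10:-→d11:-→d12:H3→d13:- -> H3
  add 12.81.234.0/24 -> H0 at depth 24
  lookup 12.81.2.205: bits 0000110001010001 walk d0:H3→d1:-→d2:-→d3:-→d4:-→d5:-→d6:-→d7:-→d8:-→d9:-→d10:-→d11:-→d12:-→d13:-→d14:-→d15:-→d16:H2 -> H2
  lookup 12.81.234.23: bits 0000110001010001111010100001 walk d0:H3→d1:-→d2:-→d3:-→d4:-→d5:-→d6:-→d7:-→d8:-→d9:-→d10:-→d11:-→d12:-→d13:-→d14:-→d15:-→d16:H2→d17:-→d18:-→d19:-→d20:H1→d21:-→d22:-→d23:H0→d24:H0→d25:-→d26:-→d27:-→d28:- -> H0
  del 12.81.234.31/32 (clear depth 32)
  del 12.81.234.0/24 (clear depth 24)
  add 0.0.0.0/0 -> H3 at depth 0
  add 107.96.0.0/12 -> H0 at depth 12
  del 0.0.0.0/0 (clear depth 0)
  lookup 12.81.224.1: bits 00001100010100011110 walk d0:-→d1:-→d2:-→d3:-→d4:-→d5:-→d6:-→d7:-→d8:-→d9:-→d10:-→d11:-→d12:-→d13:-→d14:-→d15:-→d16:H2→d17:-→d18:-→d19:-→d20:H1 -> H1

== LOOKUPS ==
["H4","H1","H1","H0","H0","H0","H3","H3","H3","H3","H3","H3","H2","H0","H1"]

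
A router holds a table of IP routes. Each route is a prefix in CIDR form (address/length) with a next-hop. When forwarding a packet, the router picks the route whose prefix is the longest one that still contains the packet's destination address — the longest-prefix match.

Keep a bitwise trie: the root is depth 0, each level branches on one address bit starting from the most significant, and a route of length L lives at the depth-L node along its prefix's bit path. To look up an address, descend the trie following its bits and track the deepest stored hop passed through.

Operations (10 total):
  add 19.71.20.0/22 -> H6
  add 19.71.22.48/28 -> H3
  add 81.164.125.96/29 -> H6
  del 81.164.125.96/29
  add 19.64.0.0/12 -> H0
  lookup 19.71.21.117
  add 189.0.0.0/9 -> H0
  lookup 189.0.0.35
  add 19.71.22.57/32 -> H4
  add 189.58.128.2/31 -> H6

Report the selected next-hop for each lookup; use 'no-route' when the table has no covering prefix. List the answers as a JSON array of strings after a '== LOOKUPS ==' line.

Trace:
  + 19.71.20.0/22 (H6) depth=22
  + 19.71.22.48/28 (H3) depth=28
  + 81.164.125.96/29 (H6) depth=29
  del 81.164.125.96/29 (clear depth 29)
  + 19.64.0.0/12 (H0) depth=12
  Q 19.71.21.117: descend 0001001101000111000101 ; hops seen [H0,H6] ; pick H6
  + 189.0.0.0/9 (H0) depth=9
  Q 189.0.0.35: descend 101111010 ; hops seen [H0] ; pick H0
  + 19.71.22.57/32 (H4) depth=32
  + 189.58.128.2/31 (H6) depth=31

== LOOKUPS ==
["H6","H0"]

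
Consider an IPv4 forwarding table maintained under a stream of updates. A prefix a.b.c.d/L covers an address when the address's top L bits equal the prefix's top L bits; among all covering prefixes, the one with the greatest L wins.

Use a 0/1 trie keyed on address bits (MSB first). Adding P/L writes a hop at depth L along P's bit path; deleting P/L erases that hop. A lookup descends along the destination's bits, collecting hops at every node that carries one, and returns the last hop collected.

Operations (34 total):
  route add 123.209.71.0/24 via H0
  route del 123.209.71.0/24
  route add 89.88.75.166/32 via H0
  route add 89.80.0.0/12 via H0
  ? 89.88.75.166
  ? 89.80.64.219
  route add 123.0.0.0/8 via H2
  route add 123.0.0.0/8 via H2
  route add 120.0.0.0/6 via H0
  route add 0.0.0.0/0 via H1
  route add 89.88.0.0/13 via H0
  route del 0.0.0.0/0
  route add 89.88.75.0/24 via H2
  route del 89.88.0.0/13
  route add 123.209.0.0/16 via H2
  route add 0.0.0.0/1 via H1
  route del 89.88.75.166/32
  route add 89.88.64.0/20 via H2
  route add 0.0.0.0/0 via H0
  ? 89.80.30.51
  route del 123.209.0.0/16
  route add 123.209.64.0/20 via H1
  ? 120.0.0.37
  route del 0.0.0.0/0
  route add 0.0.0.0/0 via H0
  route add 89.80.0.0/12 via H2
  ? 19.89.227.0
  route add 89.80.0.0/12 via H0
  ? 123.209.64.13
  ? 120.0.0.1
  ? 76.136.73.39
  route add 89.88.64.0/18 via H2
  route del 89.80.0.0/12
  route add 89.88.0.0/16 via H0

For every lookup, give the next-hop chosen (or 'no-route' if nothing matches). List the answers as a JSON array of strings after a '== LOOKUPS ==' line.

Trace:
  add 123.209.71.0/24 -> H0 at depth 24
  del 123.209.71.0/24 (clear depth 24)
  add 89.88.75.166/32 -> H0 at depth 32
  add 89.80.0.0/12 -> H0 at depth 12
  Q 89.88.75.166: descend 01011001010110000100101110100110 ; hops seen [H0,H0] ; pick H0
  Q 89.80.64.219: descend 010110010101 ; hops seen [H0] ; pick H0
  add 123.0.0.0/8 -> H2 at depth 8
  add 123.0.0.0/8 -> H2 at depth 8
  add 120.0.0.0/6 -> H0 at depth 6
  add 0.0.0.0/0 -> H1 at depth 0
  add 89.88.0.0/13 -> H0 at depth 13
  del 0.0.0.0/0 (clear depth 0)
  add 89.88.75.0/24 -> H2 at depth 24
  del 89.88.0.0/13 (clear depth 13)
  add 123.209.0.0/16 -> H2 at depth 16
  add 0.0.0.0/1 -> H1 at depth 1
  del 89.88.75.166/32 (clear depth 32)
  add 89.88.64.0/20 -> H2 at depth 20
  add 0.0.0.0/0 -> H0 at depth 0
  Q 89.80.30.51: descend 010110010101 ; hops seen [H0,H1,H0] ; pick H0
  del 123.209.0.0/16 (clear depth 16)
  add 123.209.64.0/20 -> H1 at depth 20
  Q 120.0.0.37: descend 011110 ; hops seen [H0,H1,H0] ; pick H0
  del 0.0.0.0/0 (clear depth 0)
  add 0.0.0.0/0 -> H0 at depth 0
  add 89.80.0.0/12 -> H2 at depth 12
  Q 19.89.227.0: descend 0 ; hops seen [H0,H1] ; pick H1
  add 89.80.0.0/12 -> H0 at depth 12
  Q 123.209.64.13: descend 011110111101000101000 ; hops seen [H0,H1,H0,H2,H1] ; pick H1
  Q 120.0.0.1: descend 011110 ; hops seen [H0,H1,H0] ; pick H0
  Q 76.136.73.39: descend 010 ; hops seen [H0,H1] ; pick H1
  add 89.88.64.0/18 -> H2 at depth 18
  del 89.80.0.0/12 (clear depth 12)
  add 89.88.0.0/16 -> H0 at depth 16

== LOOKUPS ==
["H0","H0","H0","H0","H1","H1","H0","H1"]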